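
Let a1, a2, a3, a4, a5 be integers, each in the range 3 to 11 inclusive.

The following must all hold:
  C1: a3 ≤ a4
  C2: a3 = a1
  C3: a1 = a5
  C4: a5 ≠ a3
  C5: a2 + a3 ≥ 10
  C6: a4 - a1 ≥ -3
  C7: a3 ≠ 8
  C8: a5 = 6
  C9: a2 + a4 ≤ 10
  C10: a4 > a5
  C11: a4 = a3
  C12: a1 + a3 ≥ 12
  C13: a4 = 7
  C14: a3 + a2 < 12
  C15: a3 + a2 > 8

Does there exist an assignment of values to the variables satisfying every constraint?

Constraint 13 fixes a4 = 7 and constraint 8 fixes a5 = 6. Constraints 2, 3, and 11 give a4 = a3 = a1 = a5, so a4 = a5. But 7 ≠ 6 — contradiction.

Unsatisfiable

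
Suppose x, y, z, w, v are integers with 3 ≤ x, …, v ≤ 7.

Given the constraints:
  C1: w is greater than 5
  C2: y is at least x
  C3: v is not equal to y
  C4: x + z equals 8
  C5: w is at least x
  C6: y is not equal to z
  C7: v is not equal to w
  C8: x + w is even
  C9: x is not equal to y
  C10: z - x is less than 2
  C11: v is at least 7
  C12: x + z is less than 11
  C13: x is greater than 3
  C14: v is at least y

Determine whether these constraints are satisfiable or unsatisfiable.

The assignment x = 4, y = 6, z = 4, w = 6, v = 7 works:
  constraint 4 holds since x + z = 8.
  constraint 10 holds since z - x = 0.
The rest check out directly.

Satisfiable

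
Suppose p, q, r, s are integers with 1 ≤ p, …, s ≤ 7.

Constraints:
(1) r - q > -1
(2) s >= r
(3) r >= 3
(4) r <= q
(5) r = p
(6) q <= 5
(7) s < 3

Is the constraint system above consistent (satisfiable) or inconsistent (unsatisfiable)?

From constraints 2 and 3: s ≥ r and r ≥ 3, so s ≥ 3. From constraint 7: s ≤ 2. But 2 < 3, so no value of s works.

Unsatisfiable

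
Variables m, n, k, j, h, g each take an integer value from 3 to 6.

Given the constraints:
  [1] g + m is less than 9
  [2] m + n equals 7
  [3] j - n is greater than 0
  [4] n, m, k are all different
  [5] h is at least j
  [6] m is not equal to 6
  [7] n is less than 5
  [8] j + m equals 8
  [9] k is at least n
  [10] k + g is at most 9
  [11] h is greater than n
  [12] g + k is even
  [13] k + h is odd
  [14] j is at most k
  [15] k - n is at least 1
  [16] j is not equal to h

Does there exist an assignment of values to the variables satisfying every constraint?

Satisfiable

The assignment m = 3, n = 4, k = 5, j = 5, h = 6, g = 3 works:
  constraint 1 holds since g + m = 6.
  constraint 2 holds since m + n = 7.
The rest check out directly.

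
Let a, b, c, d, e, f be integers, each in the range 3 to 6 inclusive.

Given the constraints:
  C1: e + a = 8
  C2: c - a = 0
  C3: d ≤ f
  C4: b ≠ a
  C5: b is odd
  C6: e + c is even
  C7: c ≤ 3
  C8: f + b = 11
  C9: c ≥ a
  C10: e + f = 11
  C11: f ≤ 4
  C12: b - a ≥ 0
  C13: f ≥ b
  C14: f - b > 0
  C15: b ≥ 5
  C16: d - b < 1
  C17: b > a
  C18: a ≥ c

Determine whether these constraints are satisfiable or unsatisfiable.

Unsatisfiable

From constraints 13 and 15: f ≥ b and b ≥ 5, so f ≥ 5. From constraint 11: f ≤ 4. But 4 < 5, so no value of f works.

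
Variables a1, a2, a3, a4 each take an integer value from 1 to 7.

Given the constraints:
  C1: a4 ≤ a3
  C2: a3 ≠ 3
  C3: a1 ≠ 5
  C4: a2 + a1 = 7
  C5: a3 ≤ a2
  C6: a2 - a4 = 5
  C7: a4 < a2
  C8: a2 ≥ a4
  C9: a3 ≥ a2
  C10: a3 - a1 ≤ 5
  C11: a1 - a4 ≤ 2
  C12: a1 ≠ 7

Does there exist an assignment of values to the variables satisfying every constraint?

Try a1 = 1, a2 = 6, a3 = 6, a4 = 1.
Check constraint 4: a2 + a1 = 7; constraint 6: a2 - a4 = 5. The remaining constraints are straightforward to verify.

Satisfiable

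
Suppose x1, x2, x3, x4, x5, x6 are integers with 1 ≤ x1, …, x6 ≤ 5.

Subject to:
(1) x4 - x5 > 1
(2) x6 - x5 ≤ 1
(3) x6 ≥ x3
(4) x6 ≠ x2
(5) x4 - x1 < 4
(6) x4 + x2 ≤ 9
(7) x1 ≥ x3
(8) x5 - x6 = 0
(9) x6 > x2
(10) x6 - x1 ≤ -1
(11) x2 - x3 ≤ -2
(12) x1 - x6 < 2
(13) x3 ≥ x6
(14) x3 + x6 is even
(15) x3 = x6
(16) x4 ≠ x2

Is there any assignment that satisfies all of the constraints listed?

The assignment x1 = 4, x2 = 1, x3 = 3, x4 = 5, x5 = 3, x6 = 3 works:
  constraint 1 holds since x4 - x5 = 2.
  constraint 2 holds since x6 - x5 = 0.
  constraint 5 holds since x4 - x1 = 1.
The rest check out directly.

Satisfiable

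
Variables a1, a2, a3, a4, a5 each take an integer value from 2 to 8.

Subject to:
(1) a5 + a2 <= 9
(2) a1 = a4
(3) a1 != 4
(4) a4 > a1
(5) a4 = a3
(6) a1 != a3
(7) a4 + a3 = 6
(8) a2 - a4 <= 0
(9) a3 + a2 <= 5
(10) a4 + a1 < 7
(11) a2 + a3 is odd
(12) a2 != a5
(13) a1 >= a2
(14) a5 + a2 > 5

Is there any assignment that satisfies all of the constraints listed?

Unsatisfiable

From constraints 2 and 5, a1 = a4 = a3, so a1 = a3. But constraint 6 says a1 ≠ a3. Contradiction.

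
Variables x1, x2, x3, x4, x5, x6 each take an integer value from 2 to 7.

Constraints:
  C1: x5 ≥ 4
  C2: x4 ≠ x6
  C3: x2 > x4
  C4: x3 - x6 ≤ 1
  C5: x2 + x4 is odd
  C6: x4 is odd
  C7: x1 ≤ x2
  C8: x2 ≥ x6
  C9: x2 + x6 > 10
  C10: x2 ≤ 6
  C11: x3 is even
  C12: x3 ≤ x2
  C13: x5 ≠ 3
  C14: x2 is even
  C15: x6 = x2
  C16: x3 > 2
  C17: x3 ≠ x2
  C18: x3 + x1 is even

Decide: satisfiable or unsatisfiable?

Satisfiable

Setting (x1, x2, x3, x4, x5, x6) = (4, 6, 4, 5, 4, 6) satisfies everything: constraint 4: x3 - x6 = -2; constraint 9: x2 + x6 = 12, and the others follow.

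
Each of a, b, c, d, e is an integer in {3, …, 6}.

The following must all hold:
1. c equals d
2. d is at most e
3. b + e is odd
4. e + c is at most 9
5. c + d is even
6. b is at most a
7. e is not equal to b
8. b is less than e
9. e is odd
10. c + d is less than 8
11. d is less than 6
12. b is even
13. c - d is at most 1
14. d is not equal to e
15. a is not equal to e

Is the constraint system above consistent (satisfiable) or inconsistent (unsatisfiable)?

Satisfiable

Setting (a, b, c, d, e) = (6, 4, 3, 3, 5) satisfies everything: constraint 4: e + c = 8; constraint 10: c + d = 6, and the others follow.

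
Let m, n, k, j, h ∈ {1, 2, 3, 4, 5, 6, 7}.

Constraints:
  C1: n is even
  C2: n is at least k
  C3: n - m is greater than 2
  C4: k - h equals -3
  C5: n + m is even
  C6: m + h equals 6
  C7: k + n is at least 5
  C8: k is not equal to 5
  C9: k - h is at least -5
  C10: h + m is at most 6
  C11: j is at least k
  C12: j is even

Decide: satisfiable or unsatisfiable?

Try m = 2, n = 6, k = 1, j = 4, h = 4.
Check constraint 3: n - m = 4; constraint 4: k - h = -3. The remaining constraints are straightforward to verify.

Satisfiable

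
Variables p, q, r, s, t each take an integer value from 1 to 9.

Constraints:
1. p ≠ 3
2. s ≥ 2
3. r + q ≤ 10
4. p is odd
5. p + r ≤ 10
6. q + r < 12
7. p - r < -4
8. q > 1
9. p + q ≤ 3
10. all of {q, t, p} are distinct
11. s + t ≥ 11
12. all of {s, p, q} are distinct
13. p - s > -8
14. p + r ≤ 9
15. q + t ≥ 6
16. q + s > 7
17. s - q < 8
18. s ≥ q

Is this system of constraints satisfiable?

Satisfiable

One satisfying assignment is p = 1, q = 2, r = 8, s = 8, t = 6.
For the less obvious constraints — constraint 3: r + q = 10; constraint 5: p + r = 9; constraint 6: q + r = 10 — and the others hold by inspection.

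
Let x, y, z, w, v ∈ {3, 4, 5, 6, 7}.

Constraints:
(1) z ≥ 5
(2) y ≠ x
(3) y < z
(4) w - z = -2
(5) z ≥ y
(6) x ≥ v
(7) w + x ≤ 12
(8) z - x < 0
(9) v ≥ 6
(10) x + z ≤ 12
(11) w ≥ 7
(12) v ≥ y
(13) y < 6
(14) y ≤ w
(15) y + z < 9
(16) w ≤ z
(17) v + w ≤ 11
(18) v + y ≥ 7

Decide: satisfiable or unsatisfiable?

From constraints 6 and 9: x ≥ v ≥ 6. From constraints 11 and 16: z ≥ w ≥ 7. Hence x + z ≥ 13. But constraint 10 requires x + z ≤ 12, and 12 < 13. Contradiction.

Unsatisfiable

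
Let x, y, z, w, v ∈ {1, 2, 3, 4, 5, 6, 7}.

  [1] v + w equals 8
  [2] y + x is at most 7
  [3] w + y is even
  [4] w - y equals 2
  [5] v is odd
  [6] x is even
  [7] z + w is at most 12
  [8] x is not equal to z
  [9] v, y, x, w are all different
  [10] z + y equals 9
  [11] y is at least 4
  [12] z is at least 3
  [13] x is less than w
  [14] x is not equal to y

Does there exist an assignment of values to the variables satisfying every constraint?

Setting (x, y, z, w, v) = (2, 5, 4, 7, 1) satisfies everything: constraint 1: v + w = 8; constraint 2: y + x = 7; constraint 4: w - y = 2, and the others follow.

Satisfiable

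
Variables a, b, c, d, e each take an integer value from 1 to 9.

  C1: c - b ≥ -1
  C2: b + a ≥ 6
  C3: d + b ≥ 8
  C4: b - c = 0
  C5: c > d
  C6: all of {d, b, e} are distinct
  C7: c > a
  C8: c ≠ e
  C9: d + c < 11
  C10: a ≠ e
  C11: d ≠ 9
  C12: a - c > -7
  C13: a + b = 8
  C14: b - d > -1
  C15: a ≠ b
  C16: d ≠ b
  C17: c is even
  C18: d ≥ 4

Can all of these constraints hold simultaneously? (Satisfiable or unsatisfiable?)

Setting (a, b, c, d, e) = (2, 6, 6, 4, 9) satisfies everything: constraint 1: c - b = 0; constraint 2: b + a = 8; constraint 3: d + b = 10, and the others follow.

Satisfiable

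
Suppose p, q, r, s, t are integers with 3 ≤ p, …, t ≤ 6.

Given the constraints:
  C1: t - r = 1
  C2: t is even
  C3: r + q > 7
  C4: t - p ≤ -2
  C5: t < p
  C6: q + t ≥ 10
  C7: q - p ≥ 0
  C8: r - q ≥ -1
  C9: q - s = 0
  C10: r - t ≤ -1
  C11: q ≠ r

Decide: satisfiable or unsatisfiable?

Unsatisfiable

Constraints 4, 7, 8, and 10 give p − t ≥ 2, t − r ≥ 1, r − q ≥ -1, q − p ≥ 0.
Adding all 4 inequalities: the left sides telescope to 0, and the right sides sum to 2 + 1 + (-1) + 0 = 2. So 0 ≥ 2, which is false.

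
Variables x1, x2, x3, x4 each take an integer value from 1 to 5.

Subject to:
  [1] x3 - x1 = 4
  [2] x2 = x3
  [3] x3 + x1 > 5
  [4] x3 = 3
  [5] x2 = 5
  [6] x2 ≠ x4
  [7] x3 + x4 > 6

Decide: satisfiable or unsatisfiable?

Unsatisfiable

Constraint 5 fixes x2 = 5 and constraint 4 fixes x3 = 3, but constraint 2 requires x2 = x3. Since 5 ≠ 3, contradiction.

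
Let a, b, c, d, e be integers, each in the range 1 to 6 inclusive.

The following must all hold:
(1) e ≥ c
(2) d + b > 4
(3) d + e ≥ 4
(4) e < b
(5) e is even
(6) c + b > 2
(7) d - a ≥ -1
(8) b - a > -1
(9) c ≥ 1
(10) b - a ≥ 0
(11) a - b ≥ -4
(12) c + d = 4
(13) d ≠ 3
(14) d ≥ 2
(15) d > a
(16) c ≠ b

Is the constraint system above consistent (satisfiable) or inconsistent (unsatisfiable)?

Setting (a, b, c, d, e) = (1, 3, 2, 2, 2) satisfies everything: constraint 2: d + b = 5; constraint 3: d + e = 4; constraint 6: c + b = 5, and the others follow.

Satisfiable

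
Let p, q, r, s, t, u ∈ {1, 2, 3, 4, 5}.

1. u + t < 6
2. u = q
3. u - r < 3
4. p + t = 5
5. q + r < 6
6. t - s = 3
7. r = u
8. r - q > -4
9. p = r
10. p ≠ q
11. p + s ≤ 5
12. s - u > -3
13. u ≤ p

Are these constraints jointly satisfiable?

Unsatisfiable

From constraints 2, 7, and 9, p = r = u = q, so p = q. But constraint 10 says p ≠ q. Contradiction.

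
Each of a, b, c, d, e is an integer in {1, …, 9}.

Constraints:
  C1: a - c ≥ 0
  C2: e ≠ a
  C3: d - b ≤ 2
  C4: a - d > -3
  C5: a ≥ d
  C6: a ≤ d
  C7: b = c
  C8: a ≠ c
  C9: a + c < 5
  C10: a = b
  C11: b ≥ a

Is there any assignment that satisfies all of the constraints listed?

Unsatisfiable

From constraints 7 and 10, a = b = c, so a = c. But constraint 8 says a ≠ c. Contradiction.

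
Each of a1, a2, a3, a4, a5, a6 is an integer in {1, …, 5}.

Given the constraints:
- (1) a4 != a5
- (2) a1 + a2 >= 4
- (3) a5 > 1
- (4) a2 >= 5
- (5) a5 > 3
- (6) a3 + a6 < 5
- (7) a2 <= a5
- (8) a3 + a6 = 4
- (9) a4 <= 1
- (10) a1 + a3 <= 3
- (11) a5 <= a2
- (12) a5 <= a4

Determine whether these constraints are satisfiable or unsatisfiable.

Unsatisfiable

From constraints 4 and 7: a5 ≥ a2 and a2 ≥ 5, so a5 ≥ 5. From constraints 9 and 12: a5 ≤ a4 and a4 ≤ 1, so a5 ≤ 1. But 1 < 5, so no value of a5 works.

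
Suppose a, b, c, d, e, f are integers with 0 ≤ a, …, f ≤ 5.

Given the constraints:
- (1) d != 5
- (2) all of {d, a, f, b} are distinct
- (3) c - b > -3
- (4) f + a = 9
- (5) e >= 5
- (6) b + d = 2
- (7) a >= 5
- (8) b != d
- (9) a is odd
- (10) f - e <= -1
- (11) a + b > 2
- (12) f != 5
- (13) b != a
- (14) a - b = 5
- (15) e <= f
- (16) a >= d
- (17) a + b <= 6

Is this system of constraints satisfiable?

Unsatisfiable

From constraints 5 and 15: f ≥ e ≥ 5. From constraint 7: a ≥ 5. Hence f + a ≥ 10. But constraint 4 requires f + a = 9, and 9 < 10. Contradiction.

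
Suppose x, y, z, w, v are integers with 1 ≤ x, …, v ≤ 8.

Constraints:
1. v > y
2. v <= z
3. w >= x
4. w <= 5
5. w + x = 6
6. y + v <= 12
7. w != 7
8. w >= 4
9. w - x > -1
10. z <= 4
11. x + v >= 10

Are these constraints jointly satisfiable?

From constraints 3 and 4: x ≤ w ≤ 5. From constraints 2 and 10: v ≤ z ≤ 4. Hence x + v ≤ 9. But constraint 11 requires x + v ≥ 10, and 10 > 9. Contradiction.

Unsatisfiable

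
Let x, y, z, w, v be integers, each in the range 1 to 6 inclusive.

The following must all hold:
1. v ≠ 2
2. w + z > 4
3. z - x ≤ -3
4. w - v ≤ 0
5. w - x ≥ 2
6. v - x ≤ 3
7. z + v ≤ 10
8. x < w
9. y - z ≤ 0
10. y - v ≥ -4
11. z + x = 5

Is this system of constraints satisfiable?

Unsatisfiable

Constraints 3, 4, 5, 9, and 10 give w − x ≥ 2, x − z ≥ 3, z − y ≥ 0, y − v ≥ -4, v − w ≥ 0.
Adding all 5 inequalities: the left sides telescope to 0, and the right sides sum to 2 + 3 + 0 + (-4) + 0 = 1. So 0 ≥ 1, which is false.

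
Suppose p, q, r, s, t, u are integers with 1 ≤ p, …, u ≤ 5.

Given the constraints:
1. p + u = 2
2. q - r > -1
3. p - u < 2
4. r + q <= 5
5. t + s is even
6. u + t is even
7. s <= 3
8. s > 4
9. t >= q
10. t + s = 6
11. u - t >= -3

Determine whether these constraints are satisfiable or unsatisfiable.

From constraint 8: s ≥ 5. From constraint 7: s ≤ 3. But 3 < 5, so no value of s works.

Unsatisfiable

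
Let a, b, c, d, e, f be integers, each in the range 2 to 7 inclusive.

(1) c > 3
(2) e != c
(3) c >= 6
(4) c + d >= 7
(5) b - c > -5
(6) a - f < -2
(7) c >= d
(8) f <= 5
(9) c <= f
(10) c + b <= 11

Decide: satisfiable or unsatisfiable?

From constraints 3 and 9: f ≥ c and c ≥ 6, so f ≥ 6. From constraint 8: f ≤ 5. But 5 < 6, so no value of f works.

Unsatisfiable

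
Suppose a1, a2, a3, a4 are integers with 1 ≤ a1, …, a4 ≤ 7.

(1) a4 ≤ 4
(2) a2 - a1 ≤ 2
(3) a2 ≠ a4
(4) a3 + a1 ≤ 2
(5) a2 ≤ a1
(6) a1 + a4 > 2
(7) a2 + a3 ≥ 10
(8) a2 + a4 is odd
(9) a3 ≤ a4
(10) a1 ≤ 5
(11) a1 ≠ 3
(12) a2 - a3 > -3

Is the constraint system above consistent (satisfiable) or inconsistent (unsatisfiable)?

Unsatisfiable

From constraints 5 and 10: a2 ≤ a1 ≤ 5. From constraints 1 and 9: a3 ≤ a4 ≤ 4. Hence a2 + a3 ≤ 9. But constraint 7 requires a2 + a3 ≥ 10, and 10 > 9. Contradiction.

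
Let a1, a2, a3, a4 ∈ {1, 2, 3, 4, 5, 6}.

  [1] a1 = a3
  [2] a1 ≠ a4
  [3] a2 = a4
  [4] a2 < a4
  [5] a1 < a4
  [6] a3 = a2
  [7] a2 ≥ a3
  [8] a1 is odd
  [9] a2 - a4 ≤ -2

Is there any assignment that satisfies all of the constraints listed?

From constraints 1, 3, and 6, a1 = a3 = a2 = a4, so a1 = a4. But constraint 2 says a1 ≠ a4. Contradiction.

Unsatisfiable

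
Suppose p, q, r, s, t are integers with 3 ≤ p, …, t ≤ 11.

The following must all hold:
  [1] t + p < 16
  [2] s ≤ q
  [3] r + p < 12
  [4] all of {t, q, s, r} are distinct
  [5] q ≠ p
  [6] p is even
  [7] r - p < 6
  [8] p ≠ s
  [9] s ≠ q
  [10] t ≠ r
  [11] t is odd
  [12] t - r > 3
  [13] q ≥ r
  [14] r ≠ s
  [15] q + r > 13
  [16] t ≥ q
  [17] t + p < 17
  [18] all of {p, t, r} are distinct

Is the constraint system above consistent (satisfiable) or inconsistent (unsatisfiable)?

One satisfying assignment is p = 4, q = 9, r = 7, s = 8, t = 11.
For the less obvious constraints — constraint 1: t + p = 15; constraint 3: r + p = 11 — and the others hold by inspection.

Satisfiable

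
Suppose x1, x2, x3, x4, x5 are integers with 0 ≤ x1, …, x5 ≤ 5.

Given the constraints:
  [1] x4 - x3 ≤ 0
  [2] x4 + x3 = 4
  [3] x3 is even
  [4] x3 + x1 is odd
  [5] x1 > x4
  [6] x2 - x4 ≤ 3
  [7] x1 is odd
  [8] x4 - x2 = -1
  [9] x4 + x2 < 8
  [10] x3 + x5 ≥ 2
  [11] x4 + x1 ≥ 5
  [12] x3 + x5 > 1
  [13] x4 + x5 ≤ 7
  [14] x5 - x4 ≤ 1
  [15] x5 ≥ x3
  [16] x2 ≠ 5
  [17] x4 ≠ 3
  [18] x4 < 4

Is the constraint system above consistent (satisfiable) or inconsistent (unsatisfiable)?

Satisfiable

Try x1 = 5, x2 = 3, x3 = 2, x4 = 2, x5 = 2.
Check constraint 1: x4 - x3 = 0; constraint 2: x4 + x3 = 4; constraint 6: x2 - x4 = 1. The remaining constraints are straightforward to verify.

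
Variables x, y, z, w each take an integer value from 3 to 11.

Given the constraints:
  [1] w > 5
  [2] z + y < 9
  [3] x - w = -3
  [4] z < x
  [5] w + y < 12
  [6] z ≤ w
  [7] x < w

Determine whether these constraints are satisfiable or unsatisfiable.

The assignment x = 5, y = 3, z = 3, w = 8 works:
  constraint 2 holds since z + y = 6.
  constraint 3 holds since x - w = -3.
  constraint 5 holds since w + y = 11.
The rest check out directly.

Satisfiable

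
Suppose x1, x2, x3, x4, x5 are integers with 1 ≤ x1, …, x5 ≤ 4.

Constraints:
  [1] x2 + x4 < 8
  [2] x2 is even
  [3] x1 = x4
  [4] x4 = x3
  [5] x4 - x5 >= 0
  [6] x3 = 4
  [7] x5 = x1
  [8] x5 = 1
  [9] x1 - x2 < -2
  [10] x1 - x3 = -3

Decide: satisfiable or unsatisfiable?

Unsatisfiable

Constraint 8 fixes x5 = 1 and constraint 6 fixes x3 = 4. Constraints 3, 4, and 7 give x5 = x1 = x4 = x3, so x5 = x3. But 1 ≠ 4 — contradiction.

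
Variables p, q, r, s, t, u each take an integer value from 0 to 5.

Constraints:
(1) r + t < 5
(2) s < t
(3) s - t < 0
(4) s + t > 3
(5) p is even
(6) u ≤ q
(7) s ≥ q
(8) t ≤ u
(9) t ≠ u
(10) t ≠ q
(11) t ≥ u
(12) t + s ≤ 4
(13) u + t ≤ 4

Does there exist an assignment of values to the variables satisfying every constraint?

Unsatisfiable

Constraints 2, 6, 7, and 8 give s < t, t ≤ u, u ≤ q, q ≤ s. Chaining: s < t ≤ u ≤ q ≤ s, which forces s < s — impossible.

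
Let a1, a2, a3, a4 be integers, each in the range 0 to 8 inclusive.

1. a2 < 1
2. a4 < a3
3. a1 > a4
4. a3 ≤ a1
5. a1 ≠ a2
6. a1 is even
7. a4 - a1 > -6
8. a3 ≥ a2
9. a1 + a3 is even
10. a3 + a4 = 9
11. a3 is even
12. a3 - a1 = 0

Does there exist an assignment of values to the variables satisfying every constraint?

Satisfiable

One satisfying assignment is a1 = 6, a2 = 0, a3 = 6, a4 = 3.
For the less obvious constraints — constraint 7: a4 - a1 = -3; constraint 10: a3 + a4 = 9; constraint 12: a3 - a1 = 0 — and the others hold by inspection.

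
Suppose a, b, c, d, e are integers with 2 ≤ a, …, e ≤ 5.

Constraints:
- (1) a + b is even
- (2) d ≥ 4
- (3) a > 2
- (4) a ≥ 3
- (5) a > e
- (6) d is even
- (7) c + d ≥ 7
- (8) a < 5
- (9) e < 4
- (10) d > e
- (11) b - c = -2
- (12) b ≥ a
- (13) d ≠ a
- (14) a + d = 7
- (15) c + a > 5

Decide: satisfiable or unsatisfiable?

The assignment a = 3, b = 3, c = 5, d = 4, e = 2 works:
  constraint 7 holds since c + d = 9.
  constraint 11 holds since b - c = -2.
The rest check out directly.

Satisfiable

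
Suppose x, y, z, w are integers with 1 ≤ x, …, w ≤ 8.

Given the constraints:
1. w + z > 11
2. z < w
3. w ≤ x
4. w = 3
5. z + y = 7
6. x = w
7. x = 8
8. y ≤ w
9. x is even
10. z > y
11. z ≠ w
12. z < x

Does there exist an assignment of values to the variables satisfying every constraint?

Unsatisfiable

Constraint 7 fixes x = 8 and constraint 4 fixes w = 3, but constraint 6 requires x = w. Since 8 ≠ 3, contradiction.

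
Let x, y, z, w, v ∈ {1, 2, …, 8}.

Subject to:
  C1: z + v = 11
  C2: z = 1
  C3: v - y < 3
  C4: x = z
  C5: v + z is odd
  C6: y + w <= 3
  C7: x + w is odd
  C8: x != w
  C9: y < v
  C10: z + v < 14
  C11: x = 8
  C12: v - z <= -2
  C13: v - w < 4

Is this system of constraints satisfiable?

Constraint 11 fixes x = 8 and constraint 2 fixes z = 1, but constraint 4 requires x = z. Since 8 ≠ 1, contradiction.

Unsatisfiable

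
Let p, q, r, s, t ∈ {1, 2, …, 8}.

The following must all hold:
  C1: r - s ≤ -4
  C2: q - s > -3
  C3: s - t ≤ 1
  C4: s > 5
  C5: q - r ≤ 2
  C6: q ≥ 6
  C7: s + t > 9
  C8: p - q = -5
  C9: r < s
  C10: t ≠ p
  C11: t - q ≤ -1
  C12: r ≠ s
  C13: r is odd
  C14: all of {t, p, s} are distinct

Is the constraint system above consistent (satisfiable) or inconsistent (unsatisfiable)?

Unsatisfiable

Constraints 1, 3, 5, and 11 give t − s ≥ -1, s − r ≥ 4, r − q ≥ -2, q − t ≥ 1.
Adding all 4 inequalities: the left sides telescope to 0, and the right sides sum to (-1) + 4 + (-2) + 1 = 2. So 0 ≥ 2, which is false.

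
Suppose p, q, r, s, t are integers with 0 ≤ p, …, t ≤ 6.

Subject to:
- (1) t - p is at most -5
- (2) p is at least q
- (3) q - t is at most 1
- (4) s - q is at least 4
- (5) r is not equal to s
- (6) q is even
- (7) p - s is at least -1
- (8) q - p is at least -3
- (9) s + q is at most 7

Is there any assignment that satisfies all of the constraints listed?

Constraints 1, 3, and 8 give p − t ≥ 5, t − q ≥ -1, q − p ≥ -3.
Adding all 3 inequalities: the left sides telescope to 0, and the right sides sum to 5 + (-1) + (-3) = 1. So 0 ≥ 1, which is false.

Unsatisfiable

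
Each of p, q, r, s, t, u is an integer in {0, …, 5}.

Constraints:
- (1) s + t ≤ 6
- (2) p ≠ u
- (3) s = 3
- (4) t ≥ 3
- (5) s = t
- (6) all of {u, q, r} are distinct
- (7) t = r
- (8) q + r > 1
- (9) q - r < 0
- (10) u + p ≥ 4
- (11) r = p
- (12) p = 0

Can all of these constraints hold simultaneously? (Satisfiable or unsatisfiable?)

Unsatisfiable

Constraint 3 fixes s = 3 and constraint 12 fixes p = 0. Constraints 5, 7, and 11 give s = t = r = p, so s = p. But 3 ≠ 0 — contradiction.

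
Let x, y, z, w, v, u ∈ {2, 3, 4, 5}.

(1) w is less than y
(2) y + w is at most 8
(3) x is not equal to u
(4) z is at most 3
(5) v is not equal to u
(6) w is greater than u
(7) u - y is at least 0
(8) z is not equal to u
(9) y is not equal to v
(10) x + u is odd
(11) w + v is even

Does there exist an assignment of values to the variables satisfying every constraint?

Unsatisfiable

Constraints 1, 6, and 7 give u < w, w < y, y ≤ u. Chaining: u < w < y ≤ u, which forces u < u — impossible.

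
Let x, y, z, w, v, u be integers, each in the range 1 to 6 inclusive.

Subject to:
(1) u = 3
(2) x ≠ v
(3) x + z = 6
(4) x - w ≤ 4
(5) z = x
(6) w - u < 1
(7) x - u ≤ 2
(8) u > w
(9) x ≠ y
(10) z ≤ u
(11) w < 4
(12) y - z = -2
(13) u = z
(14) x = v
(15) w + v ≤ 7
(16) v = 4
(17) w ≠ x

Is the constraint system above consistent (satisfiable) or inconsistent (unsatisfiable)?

Constraint 1 fixes u = 3 and constraint 16 fixes v = 4. Constraints 5, 13, and 14 give u = z = x = v, so u = v. But 3 ≠ 4 — contradiction.

Unsatisfiable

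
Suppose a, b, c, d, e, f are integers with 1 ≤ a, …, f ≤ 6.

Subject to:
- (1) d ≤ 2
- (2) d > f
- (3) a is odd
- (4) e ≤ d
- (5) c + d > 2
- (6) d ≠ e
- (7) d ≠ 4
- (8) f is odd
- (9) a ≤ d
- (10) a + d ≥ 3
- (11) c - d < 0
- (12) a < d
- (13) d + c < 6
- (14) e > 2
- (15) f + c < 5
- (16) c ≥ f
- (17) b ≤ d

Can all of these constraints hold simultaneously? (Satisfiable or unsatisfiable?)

Unsatisfiable

From constraint 14: e ≥ 3. From constraints 1 and 4: e ≤ d and d ≤ 2, so e ≤ 2. But 2 < 3, so no value of e works.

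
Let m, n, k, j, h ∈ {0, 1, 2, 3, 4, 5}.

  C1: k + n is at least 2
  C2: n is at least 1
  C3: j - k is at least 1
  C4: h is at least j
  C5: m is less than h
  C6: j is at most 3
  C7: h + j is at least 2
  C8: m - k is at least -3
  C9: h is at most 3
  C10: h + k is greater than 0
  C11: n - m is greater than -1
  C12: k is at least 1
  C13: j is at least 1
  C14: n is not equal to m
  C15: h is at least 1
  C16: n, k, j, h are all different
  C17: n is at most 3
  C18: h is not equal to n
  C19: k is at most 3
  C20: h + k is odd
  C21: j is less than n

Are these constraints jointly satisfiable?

Unsatisfiable

Constraints 2, 6, 9, 12, 13, 15, 17, and 19 confine each of n, k, j, h to the 3 values {1, …, 3}.
Constraint 16 requires all 4 of them to be distinct, but only 3 values are available — impossible by the pigeonhole principle.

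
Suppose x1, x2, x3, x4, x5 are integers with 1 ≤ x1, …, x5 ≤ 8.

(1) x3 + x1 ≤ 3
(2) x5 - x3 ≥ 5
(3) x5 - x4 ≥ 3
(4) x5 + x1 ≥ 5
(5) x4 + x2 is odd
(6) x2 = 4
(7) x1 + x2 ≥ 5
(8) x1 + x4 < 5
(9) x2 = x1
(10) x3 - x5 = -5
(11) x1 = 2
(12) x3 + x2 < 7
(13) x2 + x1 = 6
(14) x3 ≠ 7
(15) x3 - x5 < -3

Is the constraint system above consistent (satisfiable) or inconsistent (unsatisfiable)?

Constraint 6 fixes x2 = 4 and constraint 11 fixes x1 = 2, but constraint 9 requires x2 = x1. Since 4 ≠ 2, contradiction.

Unsatisfiable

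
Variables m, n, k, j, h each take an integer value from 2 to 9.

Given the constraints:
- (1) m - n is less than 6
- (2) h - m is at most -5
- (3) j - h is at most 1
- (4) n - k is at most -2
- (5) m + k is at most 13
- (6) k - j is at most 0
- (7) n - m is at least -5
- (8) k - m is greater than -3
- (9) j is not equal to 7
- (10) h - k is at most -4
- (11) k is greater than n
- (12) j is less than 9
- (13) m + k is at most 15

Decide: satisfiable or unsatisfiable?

Unsatisfiable

Constraints 2, 3, 4, 6, and 7 give h − j ≥ -1, j − k ≥ 0, k − n ≥ 2, n − m ≥ -5, m − h ≥ 5.
Adding all 5 inequalities: the left sides telescope to 0, and the right sides sum to (-1) + 0 + 2 + (-5) + 5 = 1. So 0 ≥ 1, which is false.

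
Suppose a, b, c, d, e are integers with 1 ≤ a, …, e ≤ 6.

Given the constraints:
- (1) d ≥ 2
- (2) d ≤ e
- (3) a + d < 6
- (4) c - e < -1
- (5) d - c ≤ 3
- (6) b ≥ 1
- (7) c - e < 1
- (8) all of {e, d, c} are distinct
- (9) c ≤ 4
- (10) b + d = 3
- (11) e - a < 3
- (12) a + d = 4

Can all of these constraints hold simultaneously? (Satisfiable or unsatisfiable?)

Satisfiable

The assignment a = 2, b = 1, c = 1, d = 2, e = 3 works:
  constraint 3 holds since a + d = 4.
  constraint 4 holds since c - e = -2.
The rest check out directly.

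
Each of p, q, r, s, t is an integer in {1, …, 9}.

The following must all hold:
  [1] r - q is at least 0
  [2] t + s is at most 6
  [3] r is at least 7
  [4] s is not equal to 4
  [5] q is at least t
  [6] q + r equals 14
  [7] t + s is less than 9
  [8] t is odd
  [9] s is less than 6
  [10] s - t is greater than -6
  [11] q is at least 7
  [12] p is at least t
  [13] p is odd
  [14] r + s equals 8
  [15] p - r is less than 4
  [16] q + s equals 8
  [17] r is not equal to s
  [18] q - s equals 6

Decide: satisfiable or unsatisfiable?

Satisfiable

One satisfying assignment is p = 9, q = 7, r = 7, s = 1, t = 5.
For the less obvious constraints — constraint 1: r - q = 0; constraint 2: t + s = 6 — and the others hold by inspection.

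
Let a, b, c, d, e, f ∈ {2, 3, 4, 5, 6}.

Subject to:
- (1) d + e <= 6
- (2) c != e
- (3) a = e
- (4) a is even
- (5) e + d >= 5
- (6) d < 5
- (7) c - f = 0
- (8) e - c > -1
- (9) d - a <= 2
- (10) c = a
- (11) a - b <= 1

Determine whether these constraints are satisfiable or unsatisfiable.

From constraints 3 and 10, c = a = e, so c = e. But constraint 2 says c ≠ e. Contradiction.

Unsatisfiable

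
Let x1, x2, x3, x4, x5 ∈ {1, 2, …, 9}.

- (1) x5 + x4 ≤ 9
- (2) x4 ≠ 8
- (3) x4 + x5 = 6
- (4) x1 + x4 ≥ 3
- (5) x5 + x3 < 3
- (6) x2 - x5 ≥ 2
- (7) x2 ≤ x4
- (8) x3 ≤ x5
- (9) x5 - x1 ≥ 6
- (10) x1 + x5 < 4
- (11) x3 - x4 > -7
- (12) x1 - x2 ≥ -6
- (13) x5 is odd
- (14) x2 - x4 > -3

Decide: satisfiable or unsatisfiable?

Constraints 6, 9, and 12 give x2 − x5 ≥ 2, x5 − x1 ≥ 6, x1 − x2 ≥ -6.
Adding all 3 inequalities: the left sides telescope to 0, and the right sides sum to 2 + 6 + (-6) = 2. So 0 ≥ 2, which is false.

Unsatisfiable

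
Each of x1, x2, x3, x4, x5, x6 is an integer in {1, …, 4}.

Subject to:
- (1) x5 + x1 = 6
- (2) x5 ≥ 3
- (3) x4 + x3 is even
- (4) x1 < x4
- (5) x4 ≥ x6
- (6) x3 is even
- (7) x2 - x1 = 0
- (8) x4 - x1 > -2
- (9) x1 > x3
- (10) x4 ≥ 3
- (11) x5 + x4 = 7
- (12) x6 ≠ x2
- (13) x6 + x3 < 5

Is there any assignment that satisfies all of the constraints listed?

Satisfiable

Take x1 = 3, x2 = 3, x3 = 2, x4 = 4, x5 = 3, x6 = 1. Then constraint 1: x5 + x1 = 6; constraint 7: x2 - x1 = 0, and every other listed constraint is also met.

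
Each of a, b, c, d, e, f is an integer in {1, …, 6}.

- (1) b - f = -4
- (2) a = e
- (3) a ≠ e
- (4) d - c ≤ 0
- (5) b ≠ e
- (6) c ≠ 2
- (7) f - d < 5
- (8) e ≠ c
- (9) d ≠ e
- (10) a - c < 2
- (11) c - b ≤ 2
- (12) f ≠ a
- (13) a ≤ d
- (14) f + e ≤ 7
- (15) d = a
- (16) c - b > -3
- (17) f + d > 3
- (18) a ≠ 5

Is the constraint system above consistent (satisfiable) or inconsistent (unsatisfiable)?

From constraints 2 and 15, d = a = e, so d = e. But constraint 9 says d ≠ e. Contradiction.

Unsatisfiable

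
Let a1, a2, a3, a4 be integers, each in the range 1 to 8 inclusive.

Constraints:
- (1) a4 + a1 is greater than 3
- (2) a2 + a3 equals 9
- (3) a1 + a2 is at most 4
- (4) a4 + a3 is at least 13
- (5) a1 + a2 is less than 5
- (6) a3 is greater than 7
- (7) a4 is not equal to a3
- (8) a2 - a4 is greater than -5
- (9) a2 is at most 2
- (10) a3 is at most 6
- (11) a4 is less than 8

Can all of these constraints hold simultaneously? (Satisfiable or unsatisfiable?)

Unsatisfiable

From constraint 9: a2 ≤ 2. From constraint 10: a3 ≤ 6. Hence a2 + a3 ≤ 8. But constraint 2 requires a2 + a3 = 9, and 9 > 8. Contradiction.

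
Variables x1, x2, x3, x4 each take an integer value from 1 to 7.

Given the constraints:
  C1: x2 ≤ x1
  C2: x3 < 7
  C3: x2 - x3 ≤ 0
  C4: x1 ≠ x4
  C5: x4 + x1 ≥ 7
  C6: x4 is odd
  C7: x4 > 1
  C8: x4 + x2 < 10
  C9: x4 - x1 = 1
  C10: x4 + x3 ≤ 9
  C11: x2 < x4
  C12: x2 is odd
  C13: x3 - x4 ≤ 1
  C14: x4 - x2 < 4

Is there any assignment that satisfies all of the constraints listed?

Satisfiable

One satisfying assignment is x1 = 4, x2 = 3, x3 = 4, x4 = 5.
For the less obvious constraints — constraint 3: x2 - x3 = -1; constraint 5: x4 + x1 = 9 — and the others hold by inspection.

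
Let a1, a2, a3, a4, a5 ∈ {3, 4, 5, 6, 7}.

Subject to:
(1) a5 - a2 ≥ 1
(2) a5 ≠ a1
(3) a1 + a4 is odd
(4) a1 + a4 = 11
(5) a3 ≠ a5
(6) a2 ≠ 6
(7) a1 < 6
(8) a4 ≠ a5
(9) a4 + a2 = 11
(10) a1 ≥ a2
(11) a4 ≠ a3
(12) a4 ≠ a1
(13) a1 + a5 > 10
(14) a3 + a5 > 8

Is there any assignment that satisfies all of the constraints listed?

Satisfiable

The assignment a1 = 5, a2 = 5, a3 = 3, a4 = 6, a5 = 7 works:
  constraint 1 holds since a5 - a2 = 2.
  constraint 4 holds since a1 + a4 = 11.
  constraint 9 holds since a4 + a2 = 11.
The rest check out directly.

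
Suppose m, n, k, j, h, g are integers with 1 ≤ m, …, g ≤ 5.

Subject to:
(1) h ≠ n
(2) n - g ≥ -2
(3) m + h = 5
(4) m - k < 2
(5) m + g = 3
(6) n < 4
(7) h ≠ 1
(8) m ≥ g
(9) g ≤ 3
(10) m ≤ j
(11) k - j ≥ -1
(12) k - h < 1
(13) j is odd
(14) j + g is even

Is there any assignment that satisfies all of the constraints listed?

Satisfiable

Take m = 2, n = 2, k = 3, j = 3, h = 3, g = 1. Then constraint 2: n - g = 1; constraint 3: m + h = 5, and every other listed constraint is also met.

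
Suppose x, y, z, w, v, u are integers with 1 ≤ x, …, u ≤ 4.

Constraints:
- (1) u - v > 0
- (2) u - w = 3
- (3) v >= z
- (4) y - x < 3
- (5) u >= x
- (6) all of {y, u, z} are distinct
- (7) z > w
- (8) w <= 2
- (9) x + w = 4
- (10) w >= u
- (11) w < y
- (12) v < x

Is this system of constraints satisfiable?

Unsatisfiable

Constraints 3, 5, 7, 10, and 12 give z ≤ v, v < x, x ≤ u, u ≤ w, w < z. Chaining: z ≤ v < x ≤ u ≤ w < z, which forces z < z — impossible.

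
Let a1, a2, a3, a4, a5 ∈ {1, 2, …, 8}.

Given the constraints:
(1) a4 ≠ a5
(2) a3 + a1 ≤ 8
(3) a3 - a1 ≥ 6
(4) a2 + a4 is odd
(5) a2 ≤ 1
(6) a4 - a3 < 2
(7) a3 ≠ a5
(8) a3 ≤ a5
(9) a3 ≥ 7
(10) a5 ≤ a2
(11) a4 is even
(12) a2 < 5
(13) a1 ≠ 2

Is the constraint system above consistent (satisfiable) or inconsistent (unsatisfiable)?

From constraints 8 and 9: a5 ≥ a3 and a3 ≥ 7, so a5 ≥ 7. From constraints 5 and 10: a5 ≤ a2 and a2 ≤ 1, so a5 ≤ 1. But 1 < 7, so no value of a5 works.

Unsatisfiable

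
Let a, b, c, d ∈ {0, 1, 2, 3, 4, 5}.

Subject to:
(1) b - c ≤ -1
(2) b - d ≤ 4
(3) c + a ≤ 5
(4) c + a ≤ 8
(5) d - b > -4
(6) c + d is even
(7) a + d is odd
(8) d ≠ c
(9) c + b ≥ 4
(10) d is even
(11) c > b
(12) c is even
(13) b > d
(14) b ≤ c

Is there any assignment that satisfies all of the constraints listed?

Take a = 1, b = 1, c = 4, d = 0. Then constraint 1: b - c = -3; constraint 2: b - d = 1, and every other listed constraint is also met.

Satisfiable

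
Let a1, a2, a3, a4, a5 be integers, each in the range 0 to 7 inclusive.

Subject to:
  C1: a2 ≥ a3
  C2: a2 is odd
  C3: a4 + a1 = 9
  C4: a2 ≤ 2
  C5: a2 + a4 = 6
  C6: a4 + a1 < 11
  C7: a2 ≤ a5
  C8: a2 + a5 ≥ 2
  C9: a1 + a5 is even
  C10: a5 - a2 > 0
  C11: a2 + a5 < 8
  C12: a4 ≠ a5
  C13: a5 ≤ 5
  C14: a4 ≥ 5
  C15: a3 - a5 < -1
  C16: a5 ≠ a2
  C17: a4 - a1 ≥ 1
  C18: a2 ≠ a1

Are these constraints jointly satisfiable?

Satisfiable

One satisfying assignment is a1 = 4, a2 = 1, a3 = 0, a4 = 5, a5 = 4.
For the less obvious constraints — constraint 3: a4 + a1 = 9; constraint 5: a2 + a4 = 6 — and the others hold by inspection.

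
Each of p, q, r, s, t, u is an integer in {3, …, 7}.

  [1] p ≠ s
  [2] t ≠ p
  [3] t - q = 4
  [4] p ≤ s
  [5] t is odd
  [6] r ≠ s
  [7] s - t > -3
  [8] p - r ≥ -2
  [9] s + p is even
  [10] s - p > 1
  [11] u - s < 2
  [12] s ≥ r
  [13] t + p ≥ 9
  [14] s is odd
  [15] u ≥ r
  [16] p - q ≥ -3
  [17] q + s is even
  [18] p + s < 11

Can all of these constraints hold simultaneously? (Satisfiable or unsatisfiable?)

Satisfiable

One satisfying assignment is p = 3, q = 3, r = 3, s = 5, t = 7, u = 4.
For the less obvious constraints — constraint 3: t - q = 4; constraint 7: s - t = -2; constraint 8: p - r = 0 — and the others hold by inspection.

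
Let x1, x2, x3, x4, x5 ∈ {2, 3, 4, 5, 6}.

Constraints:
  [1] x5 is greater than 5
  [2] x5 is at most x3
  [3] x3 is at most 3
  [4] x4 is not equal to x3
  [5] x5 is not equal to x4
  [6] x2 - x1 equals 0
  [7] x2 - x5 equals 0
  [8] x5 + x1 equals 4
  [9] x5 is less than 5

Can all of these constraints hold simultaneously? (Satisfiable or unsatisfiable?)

Unsatisfiable

From constraint 1: x5 ≥ 6. From constraints 2 and 3: x5 ≤ x3 and x3 ≤ 3, so x5 ≤ 3. But 3 < 6, so no value of x5 works.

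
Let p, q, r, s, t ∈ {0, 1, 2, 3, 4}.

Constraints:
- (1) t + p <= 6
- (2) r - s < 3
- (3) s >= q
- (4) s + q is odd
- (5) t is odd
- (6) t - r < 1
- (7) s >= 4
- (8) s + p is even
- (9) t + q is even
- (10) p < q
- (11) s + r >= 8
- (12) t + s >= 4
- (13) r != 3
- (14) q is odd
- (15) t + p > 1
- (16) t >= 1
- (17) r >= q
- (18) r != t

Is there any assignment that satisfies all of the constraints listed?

Satisfiable

The assignment p = 0, q = 1, r = 4, s = 4, t = 3 works:
  constraint 1 holds since t + p = 3.
  constraint 2 holds since r - s = 0.
The rest check out directly.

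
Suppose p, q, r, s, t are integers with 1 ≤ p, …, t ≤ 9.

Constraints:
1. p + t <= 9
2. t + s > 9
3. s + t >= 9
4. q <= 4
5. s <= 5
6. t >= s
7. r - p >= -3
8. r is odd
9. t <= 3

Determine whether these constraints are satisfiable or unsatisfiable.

From constraint 5: s ≤ 5. From constraint 9: t ≤ 3. Hence s + t ≤ 8. But constraint 3 requires s + t ≥ 9, and 9 > 8. Contradiction.

Unsatisfiable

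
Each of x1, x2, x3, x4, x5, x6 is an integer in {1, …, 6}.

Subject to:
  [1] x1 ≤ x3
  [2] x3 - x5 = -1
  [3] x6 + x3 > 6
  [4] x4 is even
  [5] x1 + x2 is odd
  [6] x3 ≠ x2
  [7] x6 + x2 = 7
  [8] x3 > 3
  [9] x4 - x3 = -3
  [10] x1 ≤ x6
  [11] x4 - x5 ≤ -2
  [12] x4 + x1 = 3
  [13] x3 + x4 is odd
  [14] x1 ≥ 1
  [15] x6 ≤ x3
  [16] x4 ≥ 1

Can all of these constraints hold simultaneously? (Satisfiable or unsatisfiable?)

Take x1 = 1, x2 = 4, x3 = 5, x4 = 2, x5 = 6, x6 = 3. Then constraint 2: x3 - x5 = -1; constraint 3: x6 + x3 = 8; constraint 7: x6 + x2 = 7, and every other listed constraint is also met.

Satisfiable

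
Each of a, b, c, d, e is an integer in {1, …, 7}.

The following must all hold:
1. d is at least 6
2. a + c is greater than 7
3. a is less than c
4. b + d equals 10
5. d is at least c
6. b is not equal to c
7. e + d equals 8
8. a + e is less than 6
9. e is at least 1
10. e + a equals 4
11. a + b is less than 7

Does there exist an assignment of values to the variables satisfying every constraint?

Setting (a, b, c, d, e) = (3, 3, 5, 7, 1) satisfies everything: constraint 2: a + c = 8; constraint 4: b + d = 10; constraint 7: e + d = 8, and the others follow.

Satisfiable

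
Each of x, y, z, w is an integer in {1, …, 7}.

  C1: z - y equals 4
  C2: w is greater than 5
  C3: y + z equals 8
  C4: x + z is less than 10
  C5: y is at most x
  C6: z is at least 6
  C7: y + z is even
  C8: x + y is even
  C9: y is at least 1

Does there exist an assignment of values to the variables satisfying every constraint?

Satisfiable

Try x = 2, y = 2, z = 6, w = 7.
Check constraint 1: z - y = 4; constraint 3: y + z = 8; constraint 4: x + z = 8. The remaining constraints are straightforward to verify.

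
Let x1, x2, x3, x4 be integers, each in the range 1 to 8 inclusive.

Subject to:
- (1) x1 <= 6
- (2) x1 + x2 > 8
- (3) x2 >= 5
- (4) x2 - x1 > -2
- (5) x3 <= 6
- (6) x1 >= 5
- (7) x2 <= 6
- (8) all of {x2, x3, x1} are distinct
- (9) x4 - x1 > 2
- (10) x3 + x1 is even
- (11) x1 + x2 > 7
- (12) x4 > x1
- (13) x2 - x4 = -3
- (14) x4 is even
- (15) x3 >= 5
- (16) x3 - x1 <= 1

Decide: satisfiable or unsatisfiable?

Unsatisfiable

Constraints 1, 3, 5, 6, 7, and 15 confine each of x2, x3, x1 to the 2 values {5, 6}.
Constraint 8 requires all 3 of them to be distinct, but only 2 values are available — impossible by the pigeonhole principle.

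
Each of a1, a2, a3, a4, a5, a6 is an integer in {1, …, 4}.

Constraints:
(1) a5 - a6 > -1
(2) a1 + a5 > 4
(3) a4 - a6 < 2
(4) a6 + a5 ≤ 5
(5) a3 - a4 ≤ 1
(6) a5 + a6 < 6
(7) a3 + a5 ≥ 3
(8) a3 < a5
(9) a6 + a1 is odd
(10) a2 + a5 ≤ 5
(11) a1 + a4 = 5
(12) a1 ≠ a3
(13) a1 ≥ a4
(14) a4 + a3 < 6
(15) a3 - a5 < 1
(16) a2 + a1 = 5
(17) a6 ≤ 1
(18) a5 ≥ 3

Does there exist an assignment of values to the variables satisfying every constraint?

Satisfiable

Take a1 = 4, a2 = 1, a3 = 2, a4 = 1, a5 = 3, a6 = 1. Then constraint 1: a5 - a6 = 2; constraint 2: a1 + a5 = 7, and every other listed constraint is also met.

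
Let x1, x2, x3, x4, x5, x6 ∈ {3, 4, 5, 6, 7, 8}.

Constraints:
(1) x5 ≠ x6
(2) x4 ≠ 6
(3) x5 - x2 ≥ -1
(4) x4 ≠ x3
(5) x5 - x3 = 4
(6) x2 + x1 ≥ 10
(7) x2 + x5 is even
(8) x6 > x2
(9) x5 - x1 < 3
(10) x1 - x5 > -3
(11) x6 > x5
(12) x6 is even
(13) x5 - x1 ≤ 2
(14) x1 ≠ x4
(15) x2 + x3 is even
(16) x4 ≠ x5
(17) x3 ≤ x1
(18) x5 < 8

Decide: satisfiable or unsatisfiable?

Satisfiable

One satisfying assignment is x1 = 6, x2 = 5, x3 = 3, x4 = 5, x5 = 7, x6 = 8.
For the less obvious constraints — constraint 3: x5 - x2 = 2; constraint 5: x5 - x3 = 4 — and the others hold by inspection.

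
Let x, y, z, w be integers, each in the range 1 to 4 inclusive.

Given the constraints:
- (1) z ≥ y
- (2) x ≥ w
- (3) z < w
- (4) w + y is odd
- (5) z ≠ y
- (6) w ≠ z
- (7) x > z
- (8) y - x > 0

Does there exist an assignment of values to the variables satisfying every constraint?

Constraints 1, 2, 3, and 8 give y ≤ z, z < w, w ≤ x, x < y. Chaining: y ≤ z < w ≤ x < y, which forces y < y — impossible.

Unsatisfiable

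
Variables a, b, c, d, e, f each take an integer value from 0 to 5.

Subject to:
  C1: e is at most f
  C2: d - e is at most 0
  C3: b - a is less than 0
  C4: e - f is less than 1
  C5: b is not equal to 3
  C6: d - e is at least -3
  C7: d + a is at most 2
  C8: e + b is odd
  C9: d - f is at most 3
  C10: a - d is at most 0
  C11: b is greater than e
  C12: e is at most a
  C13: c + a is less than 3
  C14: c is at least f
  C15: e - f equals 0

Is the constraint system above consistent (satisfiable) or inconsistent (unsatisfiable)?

Constraints 2, 3, 10, and 11 give e < b, b < a, a ≤ d, d ≤ e. Chaining: e < b < a ≤ d ≤ e, which forces e < e — impossible.

Unsatisfiable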